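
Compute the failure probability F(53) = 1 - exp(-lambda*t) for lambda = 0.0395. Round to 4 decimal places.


lambda = 0.0395, t = 53
lambda * t = 2.0935
exp(-2.0935) = 0.1233
F(t) = 1 - 0.1233
F(t) = 0.8767

0.8767


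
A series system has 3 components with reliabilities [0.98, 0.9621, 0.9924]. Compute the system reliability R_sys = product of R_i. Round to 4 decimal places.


Components: [0.98, 0.9621, 0.9924]
After component 1 (R=0.98): product = 0.98
After component 2 (R=0.9621): product = 0.9429
After component 3 (R=0.9924): product = 0.9357
R_sys = 0.9357

0.9357


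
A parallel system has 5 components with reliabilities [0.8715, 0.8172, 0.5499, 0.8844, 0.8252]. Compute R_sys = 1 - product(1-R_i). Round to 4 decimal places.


Components: [0.8715, 0.8172, 0.5499, 0.8844, 0.8252]
(1 - 0.8715) = 0.1285, running product = 0.1285
(1 - 0.8172) = 0.1828, running product = 0.0235
(1 - 0.5499) = 0.4501, running product = 0.0106
(1 - 0.8844) = 0.1156, running product = 0.0012
(1 - 0.8252) = 0.1748, running product = 0.0002
Product of (1-R_i) = 0.0002
R_sys = 1 - 0.0002 = 0.9998

0.9998


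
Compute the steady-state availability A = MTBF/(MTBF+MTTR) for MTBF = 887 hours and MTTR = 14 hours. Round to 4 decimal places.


MTBF = 887
MTTR = 14
MTBF + MTTR = 901
A = 887 / 901
A = 0.9845

0.9845


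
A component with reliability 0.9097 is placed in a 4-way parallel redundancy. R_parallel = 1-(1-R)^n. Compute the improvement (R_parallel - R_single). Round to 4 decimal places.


R_single = 0.9097, n = 4
1 - R_single = 0.0903
(1 - R_single)^n = 0.0903^4 = 0.0001
R_parallel = 1 - 0.0001 = 0.9999
Improvement = 0.9999 - 0.9097
Improvement = 0.0902

0.0902


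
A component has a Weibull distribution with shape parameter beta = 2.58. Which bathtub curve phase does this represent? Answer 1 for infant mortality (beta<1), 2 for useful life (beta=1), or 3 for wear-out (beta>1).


beta = 2.58
Compare beta to 1:
beta < 1 => infant mortality (phase 1)
beta = 1 => useful life (phase 2)
beta > 1 => wear-out (phase 3)
Since beta = 2.58, this is wear-out (increasing failure rate)
Phase = 3

3


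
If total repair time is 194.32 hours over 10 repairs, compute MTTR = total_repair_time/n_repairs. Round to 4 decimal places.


total_repair_time = 194.32
n_repairs = 10
MTTR = 194.32 / 10
MTTR = 19.432

19.432


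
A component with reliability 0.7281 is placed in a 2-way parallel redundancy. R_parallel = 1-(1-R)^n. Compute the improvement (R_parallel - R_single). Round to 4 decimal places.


R_single = 0.7281, n = 2
1 - R_single = 0.2719
(1 - R_single)^n = 0.2719^2 = 0.0739
R_parallel = 1 - 0.0739 = 0.9261
Improvement = 0.9261 - 0.7281
Improvement = 0.198

0.198


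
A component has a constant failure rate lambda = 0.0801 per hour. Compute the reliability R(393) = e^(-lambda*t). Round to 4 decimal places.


lambda = 0.0801
t = 393
lambda * t = 31.4793
R(t) = e^(-31.4793)
R(t) = 0.0

0.0


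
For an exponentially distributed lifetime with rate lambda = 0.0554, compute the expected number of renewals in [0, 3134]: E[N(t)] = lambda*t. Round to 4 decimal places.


lambda = 0.0554
t = 3134
E[N(t)] = lambda * t
E[N(t)] = 0.0554 * 3134
E[N(t)] = 173.6236

173.6236


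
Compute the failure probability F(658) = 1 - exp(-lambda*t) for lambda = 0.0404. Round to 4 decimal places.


lambda = 0.0404, t = 658
lambda * t = 26.5832
exp(-26.5832) = 0.0
F(t) = 1 - 0.0
F(t) = 1.0

1.0


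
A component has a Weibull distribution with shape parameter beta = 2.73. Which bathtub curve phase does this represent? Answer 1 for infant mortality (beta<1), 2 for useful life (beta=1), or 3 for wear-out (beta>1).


beta = 2.73
Compare beta to 1:
beta < 1 => infant mortality (phase 1)
beta = 1 => useful life (phase 2)
beta > 1 => wear-out (phase 3)
Since beta = 2.73, this is wear-out (increasing failure rate)
Phase = 3

3


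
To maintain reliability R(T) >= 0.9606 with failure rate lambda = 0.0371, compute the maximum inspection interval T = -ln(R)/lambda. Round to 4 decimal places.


R_target = 0.9606
lambda = 0.0371
-ln(0.9606) = 0.0402
T = 0.0402 / 0.0371
T = 1.0835

1.0835


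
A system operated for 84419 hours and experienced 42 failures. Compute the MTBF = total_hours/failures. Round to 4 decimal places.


total_hours = 84419
failures = 42
MTBF = 84419 / 42
MTBF = 2009.9762

2009.9762


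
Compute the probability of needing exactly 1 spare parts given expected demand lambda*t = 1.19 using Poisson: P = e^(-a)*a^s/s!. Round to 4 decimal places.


a = 1.19, s = 1
e^(-a) = e^(-1.19) = 0.3042
a^s = 1.19^1 = 1.19
s! = 1
P = 0.3042 * 1.19 / 1
P = 0.362

0.362


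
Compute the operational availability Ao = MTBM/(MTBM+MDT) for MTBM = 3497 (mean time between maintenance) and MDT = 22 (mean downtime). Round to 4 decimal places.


MTBM = 3497
MDT = 22
MTBM + MDT = 3519
Ao = 3497 / 3519
Ao = 0.9937

0.9937


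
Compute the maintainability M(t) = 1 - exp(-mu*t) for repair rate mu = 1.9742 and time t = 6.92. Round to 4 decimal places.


mu = 1.9742, t = 6.92
mu * t = 1.9742 * 6.92 = 13.6615
exp(-13.6615) = 0.0
M(t) = 1 - 0.0
M(t) = 1.0

1.0


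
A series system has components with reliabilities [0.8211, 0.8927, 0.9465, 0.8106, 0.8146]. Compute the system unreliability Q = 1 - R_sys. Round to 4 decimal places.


Components: [0.8211, 0.8927, 0.9465, 0.8106, 0.8146]
After component 1: product = 0.8211
After component 2: product = 0.733
After component 3: product = 0.6938
After component 4: product = 0.5624
After component 5: product = 0.4581
R_sys = 0.4581
Q = 1 - 0.4581 = 0.5419

0.5419


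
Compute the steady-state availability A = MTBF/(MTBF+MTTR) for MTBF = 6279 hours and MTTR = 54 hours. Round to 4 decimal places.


MTBF = 6279
MTTR = 54
MTBF + MTTR = 6333
A = 6279 / 6333
A = 0.9915

0.9915


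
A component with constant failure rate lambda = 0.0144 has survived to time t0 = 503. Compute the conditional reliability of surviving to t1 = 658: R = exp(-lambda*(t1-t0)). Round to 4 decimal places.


lambda = 0.0144
t0 = 503, t1 = 658
t1 - t0 = 155
lambda * (t1-t0) = 0.0144 * 155 = 2.232
R = exp(-2.232)
R = 0.1073

0.1073


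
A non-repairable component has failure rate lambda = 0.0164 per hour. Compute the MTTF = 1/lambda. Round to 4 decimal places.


lambda = 0.0164
MTTF = 1 / 0.0164
MTTF = 60.9756

60.9756


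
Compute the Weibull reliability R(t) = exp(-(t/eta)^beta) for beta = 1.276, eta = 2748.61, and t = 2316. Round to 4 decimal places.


beta = 1.276, eta = 2748.61, t = 2316
t/eta = 2316 / 2748.61 = 0.8426
(t/eta)^beta = 0.8426^1.276 = 0.8037
R(t) = exp(-0.8037)
R(t) = 0.4477

0.4477


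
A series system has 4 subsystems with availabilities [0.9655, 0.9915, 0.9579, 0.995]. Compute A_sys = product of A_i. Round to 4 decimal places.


Subsystems: [0.9655, 0.9915, 0.9579, 0.995]
After subsystem 1 (A=0.9655): product = 0.9655
After subsystem 2 (A=0.9915): product = 0.9573
After subsystem 3 (A=0.9579): product = 0.917
After subsystem 4 (A=0.995): product = 0.9124
A_sys = 0.9124

0.9124


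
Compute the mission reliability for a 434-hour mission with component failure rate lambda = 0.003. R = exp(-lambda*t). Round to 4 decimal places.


lambda = 0.003
mission_time = 434
lambda * t = 0.003 * 434 = 1.302
R = exp(-1.302)
R = 0.272

0.272


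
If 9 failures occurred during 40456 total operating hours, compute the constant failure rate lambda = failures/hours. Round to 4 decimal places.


failures = 9
total_hours = 40456
lambda = 9 / 40456
lambda = 0.0002

0.0002


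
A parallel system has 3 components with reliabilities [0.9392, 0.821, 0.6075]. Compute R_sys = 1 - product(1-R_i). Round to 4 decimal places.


Components: [0.9392, 0.821, 0.6075]
(1 - 0.9392) = 0.0608, running product = 0.0608
(1 - 0.821) = 0.179, running product = 0.0109
(1 - 0.6075) = 0.3925, running product = 0.0043
Product of (1-R_i) = 0.0043
R_sys = 1 - 0.0043 = 0.9957

0.9957


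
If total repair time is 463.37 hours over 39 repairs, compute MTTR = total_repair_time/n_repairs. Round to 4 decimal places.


total_repair_time = 463.37
n_repairs = 39
MTTR = 463.37 / 39
MTTR = 11.8813

11.8813


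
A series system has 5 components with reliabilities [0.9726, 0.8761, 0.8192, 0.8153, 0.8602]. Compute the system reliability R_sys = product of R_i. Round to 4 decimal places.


Components: [0.9726, 0.8761, 0.8192, 0.8153, 0.8602]
After component 1 (R=0.9726): product = 0.9726
After component 2 (R=0.8761): product = 0.8521
After component 3 (R=0.8192): product = 0.698
After component 4 (R=0.8153): product = 0.5691
After component 5 (R=0.8602): product = 0.4895
R_sys = 0.4895

0.4895


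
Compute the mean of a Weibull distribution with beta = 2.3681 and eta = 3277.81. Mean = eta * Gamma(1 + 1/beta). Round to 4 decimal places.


beta = 2.3681, eta = 3277.81
1/beta = 0.4223
1 + 1/beta = 1.4223
Gamma(1.4223) = 0.8863
Mean = 3277.81 * 0.8863
Mean = 2905.0415

2905.0415


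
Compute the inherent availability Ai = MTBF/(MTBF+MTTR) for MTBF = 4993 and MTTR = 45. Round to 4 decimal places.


MTBF = 4993
MTTR = 45
MTBF + MTTR = 5038
Ai = 4993 / 5038
Ai = 0.9911

0.9911


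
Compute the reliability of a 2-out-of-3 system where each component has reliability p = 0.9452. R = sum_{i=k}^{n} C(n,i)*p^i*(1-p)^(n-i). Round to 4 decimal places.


k = 2, n = 3, p = 0.9452
i=2: C(3,2)=3 * 0.9452^2 * 0.0548^1 = 0.1469
i=3: C(3,3)=1 * 0.9452^3 * 0.0548^0 = 0.8444
R = sum of terms = 0.9913

0.9913


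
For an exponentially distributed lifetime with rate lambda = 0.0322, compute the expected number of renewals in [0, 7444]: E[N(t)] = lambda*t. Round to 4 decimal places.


lambda = 0.0322
t = 7444
E[N(t)] = lambda * t
E[N(t)] = 0.0322 * 7444
E[N(t)] = 239.6968

239.6968


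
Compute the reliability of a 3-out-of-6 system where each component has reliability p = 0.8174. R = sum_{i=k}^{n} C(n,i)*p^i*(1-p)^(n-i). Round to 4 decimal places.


k = 3, n = 6, p = 0.8174
i=3: C(6,3)=20 * 0.8174^3 * 0.1826^3 = 0.0665
i=4: C(6,4)=15 * 0.8174^4 * 0.1826^2 = 0.2233
i=5: C(6,5)=6 * 0.8174^5 * 0.1826^1 = 0.3998
i=6: C(6,6)=1 * 0.8174^6 * 0.1826^0 = 0.2983
R = sum of terms = 0.9878

0.9878


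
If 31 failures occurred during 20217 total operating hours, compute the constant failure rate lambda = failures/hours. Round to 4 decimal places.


failures = 31
total_hours = 20217
lambda = 31 / 20217
lambda = 0.0015

0.0015


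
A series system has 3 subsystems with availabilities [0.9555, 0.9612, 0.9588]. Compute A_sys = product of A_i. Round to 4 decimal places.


Subsystems: [0.9555, 0.9612, 0.9588]
After subsystem 1 (A=0.9555): product = 0.9555
After subsystem 2 (A=0.9612): product = 0.9184
After subsystem 3 (A=0.9588): product = 0.8806
A_sys = 0.8806

0.8806


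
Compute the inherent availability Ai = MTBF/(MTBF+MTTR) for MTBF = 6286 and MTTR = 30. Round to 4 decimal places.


MTBF = 6286
MTTR = 30
MTBF + MTTR = 6316
Ai = 6286 / 6316
Ai = 0.9953

0.9953


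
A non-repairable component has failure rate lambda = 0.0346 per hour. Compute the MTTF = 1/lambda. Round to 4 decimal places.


lambda = 0.0346
MTTF = 1 / 0.0346
MTTF = 28.9017

28.9017


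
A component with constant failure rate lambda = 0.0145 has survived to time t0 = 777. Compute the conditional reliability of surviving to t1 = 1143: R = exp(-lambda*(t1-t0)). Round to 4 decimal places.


lambda = 0.0145
t0 = 777, t1 = 1143
t1 - t0 = 366
lambda * (t1-t0) = 0.0145 * 366 = 5.307
R = exp(-5.307)
R = 0.005

0.005


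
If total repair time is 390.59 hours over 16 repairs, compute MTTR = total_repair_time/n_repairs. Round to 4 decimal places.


total_repair_time = 390.59
n_repairs = 16
MTTR = 390.59 / 16
MTTR = 24.4119

24.4119


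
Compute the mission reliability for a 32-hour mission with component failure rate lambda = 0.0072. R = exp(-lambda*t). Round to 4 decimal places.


lambda = 0.0072
mission_time = 32
lambda * t = 0.0072 * 32 = 0.2304
R = exp(-0.2304)
R = 0.7942

0.7942


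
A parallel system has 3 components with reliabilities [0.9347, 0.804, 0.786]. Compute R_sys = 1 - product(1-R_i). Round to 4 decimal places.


Components: [0.9347, 0.804, 0.786]
(1 - 0.9347) = 0.0653, running product = 0.0653
(1 - 0.804) = 0.196, running product = 0.0128
(1 - 0.786) = 0.214, running product = 0.0027
Product of (1-R_i) = 0.0027
R_sys = 1 - 0.0027 = 0.9973

0.9973


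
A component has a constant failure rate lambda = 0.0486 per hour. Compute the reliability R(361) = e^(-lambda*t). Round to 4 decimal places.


lambda = 0.0486
t = 361
lambda * t = 17.5446
R(t) = e^(-17.5446)
R(t) = 0.0

0.0


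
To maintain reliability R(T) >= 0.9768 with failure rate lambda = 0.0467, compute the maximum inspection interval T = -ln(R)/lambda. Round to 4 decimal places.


R_target = 0.9768
lambda = 0.0467
-ln(0.9768) = 0.0235
T = 0.0235 / 0.0467
T = 0.5026

0.5026


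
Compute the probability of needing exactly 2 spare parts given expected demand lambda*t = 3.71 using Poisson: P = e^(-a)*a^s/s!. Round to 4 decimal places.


a = 3.71, s = 2
e^(-a) = e^(-3.71) = 0.0245
a^s = 3.71^2 = 13.7641
s! = 2
P = 0.0245 * 13.7641 / 2
P = 0.1685

0.1685


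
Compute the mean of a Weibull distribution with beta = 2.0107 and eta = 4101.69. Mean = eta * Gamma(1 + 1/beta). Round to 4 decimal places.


beta = 2.0107, eta = 4101.69
1/beta = 0.4973
1 + 1/beta = 1.4973
Gamma(1.4973) = 0.8861
Mean = 4101.69 * 0.8861
Mean = 3634.6872

3634.6872


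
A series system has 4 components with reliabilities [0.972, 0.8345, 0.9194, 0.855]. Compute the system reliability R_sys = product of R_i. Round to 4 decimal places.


Components: [0.972, 0.8345, 0.9194, 0.855]
After component 1 (R=0.972): product = 0.972
After component 2 (R=0.8345): product = 0.8111
After component 3 (R=0.9194): product = 0.7458
After component 4 (R=0.855): product = 0.6376
R_sys = 0.6376

0.6376


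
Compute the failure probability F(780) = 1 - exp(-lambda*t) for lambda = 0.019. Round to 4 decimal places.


lambda = 0.019, t = 780
lambda * t = 14.82
exp(-14.82) = 0.0
F(t) = 1 - 0.0
F(t) = 1.0

1.0


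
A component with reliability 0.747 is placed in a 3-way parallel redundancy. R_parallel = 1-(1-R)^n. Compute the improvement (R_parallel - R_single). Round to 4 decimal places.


R_single = 0.747, n = 3
1 - R_single = 0.253
(1 - R_single)^n = 0.253^3 = 0.0162
R_parallel = 1 - 0.0162 = 0.9838
Improvement = 0.9838 - 0.747
Improvement = 0.2368

0.2368


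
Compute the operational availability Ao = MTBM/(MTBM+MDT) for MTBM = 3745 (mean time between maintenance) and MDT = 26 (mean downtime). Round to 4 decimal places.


MTBM = 3745
MDT = 26
MTBM + MDT = 3771
Ao = 3745 / 3771
Ao = 0.9931

0.9931


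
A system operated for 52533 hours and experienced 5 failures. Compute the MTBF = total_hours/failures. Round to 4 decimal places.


total_hours = 52533
failures = 5
MTBF = 52533 / 5
MTBF = 10506.6

10506.6


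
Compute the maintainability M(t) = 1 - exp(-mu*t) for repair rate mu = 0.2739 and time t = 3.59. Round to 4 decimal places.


mu = 0.2739, t = 3.59
mu * t = 0.2739 * 3.59 = 0.9833
exp(-0.9833) = 0.3741
M(t) = 1 - 0.3741
M(t) = 0.6259

0.6259


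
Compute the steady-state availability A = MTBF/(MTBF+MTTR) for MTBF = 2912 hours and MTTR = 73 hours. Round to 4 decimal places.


MTBF = 2912
MTTR = 73
MTBF + MTTR = 2985
A = 2912 / 2985
A = 0.9755

0.9755


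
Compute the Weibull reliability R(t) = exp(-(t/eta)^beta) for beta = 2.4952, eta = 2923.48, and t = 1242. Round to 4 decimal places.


beta = 2.4952, eta = 2923.48, t = 1242
t/eta = 1242 / 2923.48 = 0.4248
(t/eta)^beta = 0.4248^2.4952 = 0.1181
R(t) = exp(-0.1181)
R(t) = 0.8886

0.8886


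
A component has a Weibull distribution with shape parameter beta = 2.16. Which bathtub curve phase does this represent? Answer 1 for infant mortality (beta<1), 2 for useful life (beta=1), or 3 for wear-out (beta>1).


beta = 2.16
Compare beta to 1:
beta < 1 => infant mortality (phase 1)
beta = 1 => useful life (phase 2)
beta > 1 => wear-out (phase 3)
Since beta = 2.16, this is wear-out (increasing failure rate)
Phase = 3

3


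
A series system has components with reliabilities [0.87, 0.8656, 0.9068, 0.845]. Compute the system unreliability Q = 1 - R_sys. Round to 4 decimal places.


Components: [0.87, 0.8656, 0.9068, 0.845]
After component 1: product = 0.87
After component 2: product = 0.7531
After component 3: product = 0.6829
After component 4: product = 0.577
R_sys = 0.577
Q = 1 - 0.577 = 0.423

0.423


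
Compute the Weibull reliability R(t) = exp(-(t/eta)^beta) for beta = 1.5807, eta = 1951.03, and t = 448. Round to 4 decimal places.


beta = 1.5807, eta = 1951.03, t = 448
t/eta = 448 / 1951.03 = 0.2296
(t/eta)^beta = 0.2296^1.5807 = 0.0977
R(t) = exp(-0.0977)
R(t) = 0.9069

0.9069


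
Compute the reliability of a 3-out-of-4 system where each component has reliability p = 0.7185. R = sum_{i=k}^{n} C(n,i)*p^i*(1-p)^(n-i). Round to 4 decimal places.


k = 3, n = 4, p = 0.7185
i=3: C(4,3)=4 * 0.7185^3 * 0.2815^1 = 0.4177
i=4: C(4,4)=1 * 0.7185^4 * 0.2815^0 = 0.2665
R = sum of terms = 0.6842

0.6842


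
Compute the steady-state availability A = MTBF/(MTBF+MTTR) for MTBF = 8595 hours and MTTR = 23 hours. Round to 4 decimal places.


MTBF = 8595
MTTR = 23
MTBF + MTTR = 8618
A = 8595 / 8618
A = 0.9973

0.9973


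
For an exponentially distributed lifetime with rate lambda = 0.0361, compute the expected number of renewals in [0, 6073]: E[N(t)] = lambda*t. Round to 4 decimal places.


lambda = 0.0361
t = 6073
E[N(t)] = lambda * t
E[N(t)] = 0.0361 * 6073
E[N(t)] = 219.2353

219.2353


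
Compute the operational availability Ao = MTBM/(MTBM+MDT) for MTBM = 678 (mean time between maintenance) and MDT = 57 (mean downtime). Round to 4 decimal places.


MTBM = 678
MDT = 57
MTBM + MDT = 735
Ao = 678 / 735
Ao = 0.9224

0.9224


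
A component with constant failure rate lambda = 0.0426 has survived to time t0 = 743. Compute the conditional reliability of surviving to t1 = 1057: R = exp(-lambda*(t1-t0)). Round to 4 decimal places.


lambda = 0.0426
t0 = 743, t1 = 1057
t1 - t0 = 314
lambda * (t1-t0) = 0.0426 * 314 = 13.3764
R = exp(-13.3764)
R = 0.0

0.0


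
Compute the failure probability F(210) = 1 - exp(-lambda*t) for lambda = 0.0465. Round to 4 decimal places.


lambda = 0.0465, t = 210
lambda * t = 9.765
exp(-9.765) = 0.0001
F(t) = 1 - 0.0001
F(t) = 0.9999

0.9999


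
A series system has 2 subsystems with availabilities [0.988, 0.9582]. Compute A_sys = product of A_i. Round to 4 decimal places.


Subsystems: [0.988, 0.9582]
After subsystem 1 (A=0.988): product = 0.988
After subsystem 2 (A=0.9582): product = 0.9467
A_sys = 0.9467

0.9467


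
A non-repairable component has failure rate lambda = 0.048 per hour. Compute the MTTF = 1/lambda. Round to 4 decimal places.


lambda = 0.048
MTTF = 1 / 0.048
MTTF = 20.8333

20.8333


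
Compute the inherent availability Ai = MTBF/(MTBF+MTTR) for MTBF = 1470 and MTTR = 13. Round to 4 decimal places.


MTBF = 1470
MTTR = 13
MTBF + MTTR = 1483
Ai = 1470 / 1483
Ai = 0.9912

0.9912


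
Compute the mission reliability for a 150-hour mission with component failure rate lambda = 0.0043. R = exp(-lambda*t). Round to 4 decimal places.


lambda = 0.0043
mission_time = 150
lambda * t = 0.0043 * 150 = 0.645
R = exp(-0.645)
R = 0.5247

0.5247


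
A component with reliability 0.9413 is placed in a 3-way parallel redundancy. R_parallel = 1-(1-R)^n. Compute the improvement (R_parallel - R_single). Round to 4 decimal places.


R_single = 0.9413, n = 3
1 - R_single = 0.0587
(1 - R_single)^n = 0.0587^3 = 0.0002
R_parallel = 1 - 0.0002 = 0.9998
Improvement = 0.9998 - 0.9413
Improvement = 0.0585

0.0585


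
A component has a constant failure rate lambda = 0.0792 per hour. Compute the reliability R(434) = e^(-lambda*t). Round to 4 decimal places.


lambda = 0.0792
t = 434
lambda * t = 34.3728
R(t) = e^(-34.3728)
R(t) = 0.0

0.0


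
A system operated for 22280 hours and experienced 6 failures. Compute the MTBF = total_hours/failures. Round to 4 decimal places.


total_hours = 22280
failures = 6
MTBF = 22280 / 6
MTBF = 3713.3333

3713.3333


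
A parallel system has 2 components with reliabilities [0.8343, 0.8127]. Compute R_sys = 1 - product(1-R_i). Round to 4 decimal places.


Components: [0.8343, 0.8127]
(1 - 0.8343) = 0.1657, running product = 0.1657
(1 - 0.8127) = 0.1873, running product = 0.031
Product of (1-R_i) = 0.031
R_sys = 1 - 0.031 = 0.969

0.969


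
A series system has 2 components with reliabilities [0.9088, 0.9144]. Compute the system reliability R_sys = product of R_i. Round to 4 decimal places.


Components: [0.9088, 0.9144]
After component 1 (R=0.9088): product = 0.9088
After component 2 (R=0.9144): product = 0.831
R_sys = 0.831

0.831


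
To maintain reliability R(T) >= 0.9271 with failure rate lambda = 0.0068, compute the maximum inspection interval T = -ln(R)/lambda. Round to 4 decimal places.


R_target = 0.9271
lambda = 0.0068
-ln(0.9271) = 0.0757
T = 0.0757 / 0.0068
T = 11.1314

11.1314


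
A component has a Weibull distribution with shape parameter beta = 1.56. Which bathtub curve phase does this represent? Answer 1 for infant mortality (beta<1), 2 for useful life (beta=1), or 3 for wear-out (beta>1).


beta = 1.56
Compare beta to 1:
beta < 1 => infant mortality (phase 1)
beta = 1 => useful life (phase 2)
beta > 1 => wear-out (phase 3)
Since beta = 1.56, this is wear-out (increasing failure rate)
Phase = 3

3


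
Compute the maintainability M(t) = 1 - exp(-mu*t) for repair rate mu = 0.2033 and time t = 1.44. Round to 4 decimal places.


mu = 0.2033, t = 1.44
mu * t = 0.2033 * 1.44 = 0.2928
exp(-0.2928) = 0.7462
M(t) = 1 - 0.7462
M(t) = 0.2538

0.2538


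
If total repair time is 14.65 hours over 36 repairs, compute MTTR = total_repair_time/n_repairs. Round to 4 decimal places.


total_repair_time = 14.65
n_repairs = 36
MTTR = 14.65 / 36
MTTR = 0.4069

0.4069


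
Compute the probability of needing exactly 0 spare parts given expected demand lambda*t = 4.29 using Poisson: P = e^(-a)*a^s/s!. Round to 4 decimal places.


a = 4.29, s = 0
e^(-a) = e^(-4.29) = 0.0137
a^s = 4.29^0 = 1.0
s! = 1
P = 0.0137 * 1.0 / 1
P = 0.0137

0.0137


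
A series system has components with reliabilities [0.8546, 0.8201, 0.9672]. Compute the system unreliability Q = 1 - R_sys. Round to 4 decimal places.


Components: [0.8546, 0.8201, 0.9672]
After component 1: product = 0.8546
After component 2: product = 0.7009
After component 3: product = 0.6779
R_sys = 0.6779
Q = 1 - 0.6779 = 0.3221

0.3221


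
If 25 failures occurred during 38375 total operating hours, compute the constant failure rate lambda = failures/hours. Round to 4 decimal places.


failures = 25
total_hours = 38375
lambda = 25 / 38375
lambda = 0.0007

0.0007


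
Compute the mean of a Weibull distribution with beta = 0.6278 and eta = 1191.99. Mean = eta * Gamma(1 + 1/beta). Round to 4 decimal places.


beta = 0.6278, eta = 1191.99
1/beta = 1.5929
1 + 1/beta = 2.5929
Gamma(2.5929) = 1.422
Mean = 1191.99 * 1.422
Mean = 1695.0097

1695.0097


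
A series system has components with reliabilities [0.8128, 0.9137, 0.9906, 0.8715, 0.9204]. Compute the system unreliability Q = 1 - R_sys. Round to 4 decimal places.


Components: [0.8128, 0.9137, 0.9906, 0.8715, 0.9204]
After component 1: product = 0.8128
After component 2: product = 0.7427
After component 3: product = 0.7357
After component 4: product = 0.6411
After component 5: product = 0.5901
R_sys = 0.5901
Q = 1 - 0.5901 = 0.4099

0.4099


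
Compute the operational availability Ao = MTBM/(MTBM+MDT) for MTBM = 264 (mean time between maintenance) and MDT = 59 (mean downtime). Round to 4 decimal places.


MTBM = 264
MDT = 59
MTBM + MDT = 323
Ao = 264 / 323
Ao = 0.8173

0.8173


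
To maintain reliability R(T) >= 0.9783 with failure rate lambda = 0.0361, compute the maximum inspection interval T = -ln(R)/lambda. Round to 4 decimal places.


R_target = 0.9783
lambda = 0.0361
-ln(0.9783) = 0.0219
T = 0.0219 / 0.0361
T = 0.6077

0.6077


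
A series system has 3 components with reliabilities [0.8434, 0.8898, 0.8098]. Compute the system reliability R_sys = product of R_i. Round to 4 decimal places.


Components: [0.8434, 0.8898, 0.8098]
After component 1 (R=0.8434): product = 0.8434
After component 2 (R=0.8898): product = 0.7505
After component 3 (R=0.8098): product = 0.6077
R_sys = 0.6077

0.6077


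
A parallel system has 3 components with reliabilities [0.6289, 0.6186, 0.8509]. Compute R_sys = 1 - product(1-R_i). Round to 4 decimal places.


Components: [0.6289, 0.6186, 0.8509]
(1 - 0.6289) = 0.3711, running product = 0.3711
(1 - 0.6186) = 0.3814, running product = 0.1415
(1 - 0.8509) = 0.1491, running product = 0.0211
Product of (1-R_i) = 0.0211
R_sys = 1 - 0.0211 = 0.9789

0.9789


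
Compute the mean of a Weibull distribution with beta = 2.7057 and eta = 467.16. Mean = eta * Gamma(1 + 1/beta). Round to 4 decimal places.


beta = 2.7057, eta = 467.16
1/beta = 0.3696
1 + 1/beta = 1.3696
Gamma(1.3696) = 0.8893
Mean = 467.16 * 0.8893
Mean = 415.4675

415.4675


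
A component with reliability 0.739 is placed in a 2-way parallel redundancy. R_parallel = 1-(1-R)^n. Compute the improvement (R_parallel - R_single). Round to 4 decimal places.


R_single = 0.739, n = 2
1 - R_single = 0.261
(1 - R_single)^n = 0.261^2 = 0.0681
R_parallel = 1 - 0.0681 = 0.9319
Improvement = 0.9319 - 0.739
Improvement = 0.1929

0.1929


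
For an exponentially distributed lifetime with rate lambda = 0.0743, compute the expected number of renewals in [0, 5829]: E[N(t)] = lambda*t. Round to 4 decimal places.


lambda = 0.0743
t = 5829
E[N(t)] = lambda * t
E[N(t)] = 0.0743 * 5829
E[N(t)] = 433.0947

433.0947


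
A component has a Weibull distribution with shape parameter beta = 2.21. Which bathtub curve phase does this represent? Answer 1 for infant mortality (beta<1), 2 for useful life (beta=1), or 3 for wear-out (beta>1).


beta = 2.21
Compare beta to 1:
beta < 1 => infant mortality (phase 1)
beta = 1 => useful life (phase 2)
beta > 1 => wear-out (phase 3)
Since beta = 2.21, this is wear-out (increasing failure rate)
Phase = 3

3


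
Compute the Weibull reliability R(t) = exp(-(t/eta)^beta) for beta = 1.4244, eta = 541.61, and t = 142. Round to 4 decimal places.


beta = 1.4244, eta = 541.61, t = 142
t/eta = 142 / 541.61 = 0.2622
(t/eta)^beta = 0.2622^1.4244 = 0.1485
R(t) = exp(-0.1485)
R(t) = 0.862

0.862


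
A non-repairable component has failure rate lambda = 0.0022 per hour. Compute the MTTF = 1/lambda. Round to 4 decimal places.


lambda = 0.0022
MTTF = 1 / 0.0022
MTTF = 454.5455

454.5455


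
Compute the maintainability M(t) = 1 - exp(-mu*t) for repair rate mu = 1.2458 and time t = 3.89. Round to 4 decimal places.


mu = 1.2458, t = 3.89
mu * t = 1.2458 * 3.89 = 4.8462
exp(-4.8462) = 0.0079
M(t) = 1 - 0.0079
M(t) = 0.9921

0.9921


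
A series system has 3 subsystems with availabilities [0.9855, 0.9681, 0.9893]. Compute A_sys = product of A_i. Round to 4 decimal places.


Subsystems: [0.9855, 0.9681, 0.9893]
After subsystem 1 (A=0.9855): product = 0.9855
After subsystem 2 (A=0.9681): product = 0.9541
After subsystem 3 (A=0.9893): product = 0.9439
A_sys = 0.9439

0.9439


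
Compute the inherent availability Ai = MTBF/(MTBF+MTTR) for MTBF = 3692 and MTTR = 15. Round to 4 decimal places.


MTBF = 3692
MTTR = 15
MTBF + MTTR = 3707
Ai = 3692 / 3707
Ai = 0.996

0.996


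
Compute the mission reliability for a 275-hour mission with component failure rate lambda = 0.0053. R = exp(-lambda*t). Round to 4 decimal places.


lambda = 0.0053
mission_time = 275
lambda * t = 0.0053 * 275 = 1.4575
R = exp(-1.4575)
R = 0.2328

0.2328


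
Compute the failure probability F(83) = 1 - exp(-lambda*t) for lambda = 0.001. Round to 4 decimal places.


lambda = 0.001, t = 83
lambda * t = 0.083
exp(-0.083) = 0.9204
F(t) = 1 - 0.9204
F(t) = 0.0796

0.0796


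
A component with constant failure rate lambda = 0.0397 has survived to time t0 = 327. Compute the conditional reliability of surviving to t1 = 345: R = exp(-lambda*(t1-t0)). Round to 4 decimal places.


lambda = 0.0397
t0 = 327, t1 = 345
t1 - t0 = 18
lambda * (t1-t0) = 0.0397 * 18 = 0.7146
R = exp(-0.7146)
R = 0.4894

0.4894


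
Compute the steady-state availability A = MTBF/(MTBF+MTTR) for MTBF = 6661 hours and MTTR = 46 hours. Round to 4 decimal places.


MTBF = 6661
MTTR = 46
MTBF + MTTR = 6707
A = 6661 / 6707
A = 0.9931

0.9931


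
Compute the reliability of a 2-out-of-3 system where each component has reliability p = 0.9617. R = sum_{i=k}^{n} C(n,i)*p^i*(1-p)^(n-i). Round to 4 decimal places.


k = 2, n = 3, p = 0.9617
i=2: C(3,2)=3 * 0.9617^2 * 0.0383^1 = 0.1063
i=3: C(3,3)=1 * 0.9617^3 * 0.0383^0 = 0.8894
R = sum of terms = 0.9957

0.9957


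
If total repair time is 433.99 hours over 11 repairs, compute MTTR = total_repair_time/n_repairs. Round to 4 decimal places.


total_repair_time = 433.99
n_repairs = 11
MTTR = 433.99 / 11
MTTR = 39.4536

39.4536


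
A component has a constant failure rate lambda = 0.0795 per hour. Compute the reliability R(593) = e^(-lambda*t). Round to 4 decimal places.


lambda = 0.0795
t = 593
lambda * t = 47.1435
R(t) = e^(-47.1435)
R(t) = 0.0

0.0


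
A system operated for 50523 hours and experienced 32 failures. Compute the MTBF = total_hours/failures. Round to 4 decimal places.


total_hours = 50523
failures = 32
MTBF = 50523 / 32
MTBF = 1578.8438

1578.8438


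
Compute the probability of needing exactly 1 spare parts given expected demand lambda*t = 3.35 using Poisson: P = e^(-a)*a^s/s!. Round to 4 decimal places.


a = 3.35, s = 1
e^(-a) = e^(-3.35) = 0.0351
a^s = 3.35^1 = 3.35
s! = 1
P = 0.0351 * 3.35 / 1
P = 0.1175

0.1175


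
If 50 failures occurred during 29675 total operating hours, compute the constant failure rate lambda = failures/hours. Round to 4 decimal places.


failures = 50
total_hours = 29675
lambda = 50 / 29675
lambda = 0.0017

0.0017


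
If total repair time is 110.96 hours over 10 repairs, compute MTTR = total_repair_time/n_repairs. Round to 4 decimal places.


total_repair_time = 110.96
n_repairs = 10
MTTR = 110.96 / 10
MTTR = 11.096

11.096


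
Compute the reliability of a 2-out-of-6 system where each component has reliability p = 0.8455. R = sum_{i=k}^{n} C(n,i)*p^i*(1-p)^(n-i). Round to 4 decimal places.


k = 2, n = 6, p = 0.8455
i=2: C(6,2)=15 * 0.8455^2 * 0.1545^4 = 0.0061
i=3: C(6,3)=20 * 0.8455^3 * 0.1545^3 = 0.0446
i=4: C(6,4)=15 * 0.8455^4 * 0.1545^2 = 0.183
i=5: C(6,5)=6 * 0.8455^5 * 0.1545^1 = 0.4005
i=6: C(6,6)=1 * 0.8455^6 * 0.1545^0 = 0.3653
R = sum of terms = 0.9995

0.9995


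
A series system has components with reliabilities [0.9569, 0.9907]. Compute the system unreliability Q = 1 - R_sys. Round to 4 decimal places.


Components: [0.9569, 0.9907]
After component 1: product = 0.9569
After component 2: product = 0.948
R_sys = 0.948
Q = 1 - 0.948 = 0.052

0.052


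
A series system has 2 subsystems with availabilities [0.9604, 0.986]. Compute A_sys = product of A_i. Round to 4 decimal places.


Subsystems: [0.9604, 0.986]
After subsystem 1 (A=0.9604): product = 0.9604
After subsystem 2 (A=0.986): product = 0.947
A_sys = 0.947

0.947


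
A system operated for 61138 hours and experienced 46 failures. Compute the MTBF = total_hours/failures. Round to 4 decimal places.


total_hours = 61138
failures = 46
MTBF = 61138 / 46
MTBF = 1329.087

1329.087


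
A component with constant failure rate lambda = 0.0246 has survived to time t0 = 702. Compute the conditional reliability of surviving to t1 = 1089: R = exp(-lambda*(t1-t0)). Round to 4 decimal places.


lambda = 0.0246
t0 = 702, t1 = 1089
t1 - t0 = 387
lambda * (t1-t0) = 0.0246 * 387 = 9.5202
R = exp(-9.5202)
R = 0.0001

0.0001


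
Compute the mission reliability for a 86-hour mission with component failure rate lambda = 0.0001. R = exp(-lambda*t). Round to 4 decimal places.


lambda = 0.0001
mission_time = 86
lambda * t = 0.0001 * 86 = 0.0086
R = exp(-0.0086)
R = 0.9914

0.9914


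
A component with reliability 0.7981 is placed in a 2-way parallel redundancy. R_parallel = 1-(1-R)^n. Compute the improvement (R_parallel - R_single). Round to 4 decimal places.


R_single = 0.7981, n = 2
1 - R_single = 0.2019
(1 - R_single)^n = 0.2019^2 = 0.0408
R_parallel = 1 - 0.0408 = 0.9592
Improvement = 0.9592 - 0.7981
Improvement = 0.1611

0.1611


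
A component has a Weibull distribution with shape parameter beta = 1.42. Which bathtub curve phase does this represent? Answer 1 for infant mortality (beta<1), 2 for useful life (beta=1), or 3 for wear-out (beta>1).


beta = 1.42
Compare beta to 1:
beta < 1 => infant mortality (phase 1)
beta = 1 => useful life (phase 2)
beta > 1 => wear-out (phase 3)
Since beta = 1.42, this is wear-out (increasing failure rate)
Phase = 3

3


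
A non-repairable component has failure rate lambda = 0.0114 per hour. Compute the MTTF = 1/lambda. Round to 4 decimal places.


lambda = 0.0114
MTTF = 1 / 0.0114
MTTF = 87.7193

87.7193


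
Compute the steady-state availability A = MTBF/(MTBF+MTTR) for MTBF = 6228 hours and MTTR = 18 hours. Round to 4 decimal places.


MTBF = 6228
MTTR = 18
MTBF + MTTR = 6246
A = 6228 / 6246
A = 0.9971

0.9971


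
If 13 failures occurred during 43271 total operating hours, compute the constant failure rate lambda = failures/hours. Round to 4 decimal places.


failures = 13
total_hours = 43271
lambda = 13 / 43271
lambda = 0.0003

0.0003


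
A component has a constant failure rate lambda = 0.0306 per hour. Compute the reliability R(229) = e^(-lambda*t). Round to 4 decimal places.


lambda = 0.0306
t = 229
lambda * t = 7.0074
R(t) = e^(-7.0074)
R(t) = 0.0009

0.0009


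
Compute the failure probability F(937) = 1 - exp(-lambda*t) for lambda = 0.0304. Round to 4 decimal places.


lambda = 0.0304, t = 937
lambda * t = 28.4848
exp(-28.4848) = 0.0
F(t) = 1 - 0.0
F(t) = 1.0

1.0


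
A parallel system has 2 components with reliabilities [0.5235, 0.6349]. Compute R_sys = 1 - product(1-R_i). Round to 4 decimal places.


Components: [0.5235, 0.6349]
(1 - 0.5235) = 0.4765, running product = 0.4765
(1 - 0.6349) = 0.3651, running product = 0.174
Product of (1-R_i) = 0.174
R_sys = 1 - 0.174 = 0.826

0.826


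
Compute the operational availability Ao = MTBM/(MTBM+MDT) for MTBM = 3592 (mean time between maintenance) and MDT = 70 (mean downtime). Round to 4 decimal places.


MTBM = 3592
MDT = 70
MTBM + MDT = 3662
Ao = 3592 / 3662
Ao = 0.9809

0.9809


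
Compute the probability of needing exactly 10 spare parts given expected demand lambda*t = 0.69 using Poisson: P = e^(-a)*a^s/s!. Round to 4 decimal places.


a = 0.69, s = 10
e^(-a) = e^(-0.69) = 0.5016
a^s = 0.69^10 = 0.0245
s! = 3628800
P = 0.5016 * 0.0245 / 3628800
P = 0.0

0.0


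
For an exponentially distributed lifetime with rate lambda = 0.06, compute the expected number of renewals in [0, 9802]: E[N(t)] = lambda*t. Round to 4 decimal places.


lambda = 0.06
t = 9802
E[N(t)] = lambda * t
E[N(t)] = 0.06 * 9802
E[N(t)] = 588.12

588.12


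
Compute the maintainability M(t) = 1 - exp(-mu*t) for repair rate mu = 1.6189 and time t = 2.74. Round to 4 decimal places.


mu = 1.6189, t = 2.74
mu * t = 1.6189 * 2.74 = 4.4358
exp(-4.4358) = 0.0118
M(t) = 1 - 0.0118
M(t) = 0.9882

0.9882


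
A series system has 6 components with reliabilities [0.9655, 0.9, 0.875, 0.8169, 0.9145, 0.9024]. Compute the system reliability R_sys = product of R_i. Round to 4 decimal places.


Components: [0.9655, 0.9, 0.875, 0.8169, 0.9145, 0.9024]
After component 1 (R=0.9655): product = 0.9655
After component 2 (R=0.9): product = 0.869
After component 3 (R=0.875): product = 0.7603
After component 4 (R=0.8169): product = 0.6211
After component 5 (R=0.9145): product = 0.568
After component 6 (R=0.9024): product = 0.5126
R_sys = 0.5126

0.5126


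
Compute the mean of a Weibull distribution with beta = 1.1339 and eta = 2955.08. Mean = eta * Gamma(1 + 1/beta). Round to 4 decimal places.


beta = 1.1339, eta = 2955.08
1/beta = 0.8819
1 + 1/beta = 1.8819
Gamma(1.8819) = 0.9557
Mean = 2955.08 * 0.9557
Mean = 2824.1623

2824.1623


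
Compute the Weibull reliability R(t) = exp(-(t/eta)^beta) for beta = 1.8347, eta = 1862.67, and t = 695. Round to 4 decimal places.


beta = 1.8347, eta = 1862.67, t = 695
t/eta = 695 / 1862.67 = 0.3731
(t/eta)^beta = 0.3731^1.8347 = 0.1639
R(t) = exp(-0.1639)
R(t) = 0.8489

0.8489


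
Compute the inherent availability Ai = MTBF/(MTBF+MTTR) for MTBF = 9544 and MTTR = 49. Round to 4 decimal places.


MTBF = 9544
MTTR = 49
MTBF + MTTR = 9593
Ai = 9544 / 9593
Ai = 0.9949

0.9949


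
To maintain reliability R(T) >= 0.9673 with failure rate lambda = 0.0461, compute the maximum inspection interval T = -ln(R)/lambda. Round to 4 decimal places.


R_target = 0.9673
lambda = 0.0461
-ln(0.9673) = 0.0332
T = 0.0332 / 0.0461
T = 0.7212

0.7212


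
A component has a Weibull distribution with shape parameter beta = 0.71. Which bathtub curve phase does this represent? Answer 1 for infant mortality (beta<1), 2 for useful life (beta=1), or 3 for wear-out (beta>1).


beta = 0.71
Compare beta to 1:
beta < 1 => infant mortality (phase 1)
beta = 1 => useful life (phase 2)
beta > 1 => wear-out (phase 3)
Since beta = 0.71, this is infant mortality (decreasing failure rate)
Phase = 1

1


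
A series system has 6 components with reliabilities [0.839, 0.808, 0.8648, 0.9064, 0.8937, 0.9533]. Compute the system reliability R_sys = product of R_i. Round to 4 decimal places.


Components: [0.839, 0.808, 0.8648, 0.9064, 0.8937, 0.9533]
After component 1 (R=0.839): product = 0.839
After component 2 (R=0.808): product = 0.6779
After component 3 (R=0.8648): product = 0.5863
After component 4 (R=0.9064): product = 0.5314
After component 5 (R=0.8937): product = 0.4749
After component 6 (R=0.9533): product = 0.4527
R_sys = 0.4527

0.4527


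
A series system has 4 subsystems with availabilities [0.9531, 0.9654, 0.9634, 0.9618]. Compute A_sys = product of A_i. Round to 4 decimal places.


Subsystems: [0.9531, 0.9654, 0.9634, 0.9618]
After subsystem 1 (A=0.9531): product = 0.9531
After subsystem 2 (A=0.9654): product = 0.9201
After subsystem 3 (A=0.9634): product = 0.8864
After subsystem 4 (A=0.9618): product = 0.8526
A_sys = 0.8526

0.8526


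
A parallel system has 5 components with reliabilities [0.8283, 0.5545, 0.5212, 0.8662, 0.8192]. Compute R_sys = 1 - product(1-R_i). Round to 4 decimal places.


Components: [0.8283, 0.5545, 0.5212, 0.8662, 0.8192]
(1 - 0.8283) = 0.1717, running product = 0.1717
(1 - 0.5545) = 0.4455, running product = 0.0765
(1 - 0.5212) = 0.4788, running product = 0.0366
(1 - 0.8662) = 0.1338, running product = 0.0049
(1 - 0.8192) = 0.1808, running product = 0.0009
Product of (1-R_i) = 0.0009
R_sys = 1 - 0.0009 = 0.9991

0.9991


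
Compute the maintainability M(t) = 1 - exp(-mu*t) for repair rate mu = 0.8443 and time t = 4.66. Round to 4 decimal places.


mu = 0.8443, t = 4.66
mu * t = 0.8443 * 4.66 = 3.9344
exp(-3.9344) = 0.0196
M(t) = 1 - 0.0196
M(t) = 0.9804

0.9804


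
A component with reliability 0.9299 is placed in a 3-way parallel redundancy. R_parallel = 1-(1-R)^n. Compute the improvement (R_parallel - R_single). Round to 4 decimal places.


R_single = 0.9299, n = 3
1 - R_single = 0.0701
(1 - R_single)^n = 0.0701^3 = 0.0003
R_parallel = 1 - 0.0003 = 0.9997
Improvement = 0.9997 - 0.9299
Improvement = 0.0698

0.0698


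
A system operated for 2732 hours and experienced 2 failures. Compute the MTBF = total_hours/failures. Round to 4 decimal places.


total_hours = 2732
failures = 2
MTBF = 2732 / 2
MTBF = 1366.0

1366.0
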